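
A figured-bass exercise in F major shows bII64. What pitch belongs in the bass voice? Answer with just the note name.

bII in F major has root Gb; the chord is Gb-Bb-Db.
The figure 64 means second inversion — the fifth is in the bass.

Db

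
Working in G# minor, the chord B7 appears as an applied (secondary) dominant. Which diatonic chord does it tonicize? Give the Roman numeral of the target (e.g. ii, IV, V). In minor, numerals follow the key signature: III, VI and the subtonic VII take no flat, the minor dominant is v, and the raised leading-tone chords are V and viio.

VI

The chord is a dominant seventh chord on B.
A dominant resolves down a perfect fifth: B → E. In G# minor, E is scale degree 6, i.e. VI.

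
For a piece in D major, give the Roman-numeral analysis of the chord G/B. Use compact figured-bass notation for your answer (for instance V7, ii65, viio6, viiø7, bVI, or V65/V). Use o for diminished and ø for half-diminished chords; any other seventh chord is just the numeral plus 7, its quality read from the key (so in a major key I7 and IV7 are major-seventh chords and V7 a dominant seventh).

IV6

The pitches G-B-D form a major triad rooted on G.
G is scale degree 4 in D major, and a major triad on that degree is written IV.
With B in the bass the chord is in first inversion, so the figured bass is 6.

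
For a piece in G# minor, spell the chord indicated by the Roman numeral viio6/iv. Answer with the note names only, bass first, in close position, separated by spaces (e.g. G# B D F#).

D# F# B#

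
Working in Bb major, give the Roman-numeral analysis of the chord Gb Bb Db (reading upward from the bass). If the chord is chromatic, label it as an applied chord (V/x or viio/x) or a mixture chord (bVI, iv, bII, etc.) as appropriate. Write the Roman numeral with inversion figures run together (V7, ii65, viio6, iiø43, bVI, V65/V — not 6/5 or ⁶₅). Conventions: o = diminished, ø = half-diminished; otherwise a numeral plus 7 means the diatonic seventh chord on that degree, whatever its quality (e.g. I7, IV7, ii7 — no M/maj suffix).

The pitches Gb-Bb-Db form a major triad rooted on Gb.
Gb is the lowered sixth degree of Bb major (diatonic 6 would be G). This is a major triad on the lowered sixth degree, borrowed from the parallel minor.

bVI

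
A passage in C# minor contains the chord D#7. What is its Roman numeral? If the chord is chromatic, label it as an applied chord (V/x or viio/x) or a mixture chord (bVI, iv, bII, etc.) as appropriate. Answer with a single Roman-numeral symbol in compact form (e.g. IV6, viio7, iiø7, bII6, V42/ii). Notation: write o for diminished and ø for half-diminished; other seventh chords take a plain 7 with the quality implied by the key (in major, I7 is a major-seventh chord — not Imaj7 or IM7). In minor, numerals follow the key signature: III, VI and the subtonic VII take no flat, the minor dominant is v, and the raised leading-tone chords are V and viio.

V7/V

The pitches D#-F##-A#-C# form a dominant seventh chord rooted on D#.
D# is not a diatonic chord root with this quality in C# minor, but it lies a perfect fifth above G# (V), so the chord functions as an applied dominant of V.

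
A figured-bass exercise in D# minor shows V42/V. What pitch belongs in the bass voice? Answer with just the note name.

D#

The applied chord V42/V is rooted on E#: E#-G##-B#-D#.
The figure 42 means third inversion — the seventh is in the bass.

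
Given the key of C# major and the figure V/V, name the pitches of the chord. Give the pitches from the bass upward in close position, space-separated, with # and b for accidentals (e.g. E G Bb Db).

D# F## A#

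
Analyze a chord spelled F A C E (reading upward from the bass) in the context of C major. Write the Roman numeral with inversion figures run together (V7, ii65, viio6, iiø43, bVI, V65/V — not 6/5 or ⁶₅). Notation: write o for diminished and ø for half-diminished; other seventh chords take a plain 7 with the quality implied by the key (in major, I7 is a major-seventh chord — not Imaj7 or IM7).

IV7

Stacked in thirds the chord is F-A-C-E: a major seventh chord on F.
In C major, F is the subdominant; the diatonic major seventh chord there is IV7.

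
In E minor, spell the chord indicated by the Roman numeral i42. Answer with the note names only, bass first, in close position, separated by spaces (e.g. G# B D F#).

The numeral's case and figure indicate a minor seventh chord. In E minor its root, the tonic, is E.
That chord is spelled E-G-B-D.
The figured bass 42 indicates third inversion, placing the seventh (D) in the bass: D-E-G-B.

D E G B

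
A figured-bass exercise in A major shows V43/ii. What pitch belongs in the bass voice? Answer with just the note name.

C#

The applied chord V43/ii is rooted on F#: F#-A#-C#-E.
The figure 43 means second inversion — the fifth is in the bass.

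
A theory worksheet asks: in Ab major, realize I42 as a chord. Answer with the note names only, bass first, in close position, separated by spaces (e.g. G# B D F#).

G Ab C Eb

In Ab major, scale degree 1 is Ab, and the diatonic chord built there is a major seventh chord.
That chord is spelled Ab-C-Eb-G.
With the 42 figure the chord is in third inversion; from the bass G upward in close position it reads G-Ab-C-Eb.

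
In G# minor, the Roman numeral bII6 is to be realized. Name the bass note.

C#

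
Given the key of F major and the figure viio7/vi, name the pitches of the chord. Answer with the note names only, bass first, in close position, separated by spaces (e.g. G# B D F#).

C# E G Bb

The slash marks an applied leading-tone chord: viio of vi. In F major, vi is D, so the leading tone to it is C#, a half step below.
Building a fully diminished seventh chord on C# gives C#-E-G-Bb.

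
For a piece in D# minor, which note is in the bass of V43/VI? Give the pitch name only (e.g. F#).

The applied chord V43/VI is rooted on F#: F#-A#-C#-E.
The figure 43 means second inversion — the fifth is in the bass.

C#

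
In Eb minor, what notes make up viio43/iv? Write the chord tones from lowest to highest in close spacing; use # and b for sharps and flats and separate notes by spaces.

The slash marks an applied leading-tone chord: viio of iv. In Eb minor, iv is Ab, so the leading tone to it is G, a half step below.
Building a fully diminished seventh chord on G gives G-Bb-Db-Fb.
With the 43 figure the chord is in second inversion; from the bass Db upward in close position it reads Db-Fb-G-Bb.

Db Fb G Bb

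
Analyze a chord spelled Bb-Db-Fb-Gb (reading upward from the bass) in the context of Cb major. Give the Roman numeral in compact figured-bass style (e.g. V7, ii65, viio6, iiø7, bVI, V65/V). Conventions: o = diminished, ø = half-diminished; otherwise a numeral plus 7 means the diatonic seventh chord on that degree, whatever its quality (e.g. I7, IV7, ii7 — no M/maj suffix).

Stacked in thirds the chord is Gb-Bb-Db-Fb: a dominant seventh chord on Gb.
Gb is scale degree 5 in Cb major, and a dominant seventh chord on that degree is written V7.
With Bb in the bass the chord is in first inversion, so the figured bass is 65.

V65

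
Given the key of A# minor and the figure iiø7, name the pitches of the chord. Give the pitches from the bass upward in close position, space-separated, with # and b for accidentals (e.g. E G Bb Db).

The numeral's case and figure indicate a half-diminished seventh chord. In A# minor its root, the supertonic, is B#.
That chord is spelled B#-D#-F#-A#.

B# D# F# A#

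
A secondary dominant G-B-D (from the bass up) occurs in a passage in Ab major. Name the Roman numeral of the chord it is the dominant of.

iii

The chord is a major triad on G.
A dominant resolves down a perfect fifth: G → C. In Ab major, C is scale degree 3, i.e. iii.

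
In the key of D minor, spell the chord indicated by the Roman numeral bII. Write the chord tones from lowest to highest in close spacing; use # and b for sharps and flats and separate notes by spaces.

bII is the Neapolitan chord — a major triad on the lowered second degree. In D minor that root is Eb.
So the chord is Eb-G-Bb.

Eb G Bb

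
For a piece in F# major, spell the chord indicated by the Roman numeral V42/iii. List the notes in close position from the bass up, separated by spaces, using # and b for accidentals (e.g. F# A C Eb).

D# E# G## B#

V42/iii is a secondary dominant — the dominant seventh of iii. iii in F# major is A#, so the applied chord's root is E#, a perfect fifth above.
Building a dominant seventh chord on E# gives E#-G##-B#-D#.
With the 42 figure the chord is in third inversion; from the bass D# upward in close position it reads D#-E#-G##-B#.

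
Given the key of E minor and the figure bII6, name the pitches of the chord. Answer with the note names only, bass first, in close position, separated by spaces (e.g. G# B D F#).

A C F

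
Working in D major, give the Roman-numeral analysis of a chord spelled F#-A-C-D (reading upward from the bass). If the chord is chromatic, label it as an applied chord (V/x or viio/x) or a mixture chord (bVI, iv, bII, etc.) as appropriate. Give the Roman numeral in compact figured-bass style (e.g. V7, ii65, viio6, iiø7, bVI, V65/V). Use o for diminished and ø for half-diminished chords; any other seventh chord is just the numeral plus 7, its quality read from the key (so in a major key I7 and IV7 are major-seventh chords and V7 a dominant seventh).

V65/IV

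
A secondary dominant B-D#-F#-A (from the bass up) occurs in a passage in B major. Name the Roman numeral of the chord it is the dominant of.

IV

The chord is a dominant seventh chord on B.
A dominant resolves down a perfect fifth: B → E. In B major, E is scale degree 4, i.e. IV.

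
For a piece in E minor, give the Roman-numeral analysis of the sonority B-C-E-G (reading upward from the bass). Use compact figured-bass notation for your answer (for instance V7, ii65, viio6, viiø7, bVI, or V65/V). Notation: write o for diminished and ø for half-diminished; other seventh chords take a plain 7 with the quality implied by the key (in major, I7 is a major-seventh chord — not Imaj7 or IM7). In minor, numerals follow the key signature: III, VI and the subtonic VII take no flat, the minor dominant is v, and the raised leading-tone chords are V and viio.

VI42

Stacked in thirds the chord is C-E-G-B: a major seventh chord on C.
In E minor, C is the submediant; the diatonic major seventh chord there is VI7.
With B in the bass the chord is in third inversion, so the figured bass is 42.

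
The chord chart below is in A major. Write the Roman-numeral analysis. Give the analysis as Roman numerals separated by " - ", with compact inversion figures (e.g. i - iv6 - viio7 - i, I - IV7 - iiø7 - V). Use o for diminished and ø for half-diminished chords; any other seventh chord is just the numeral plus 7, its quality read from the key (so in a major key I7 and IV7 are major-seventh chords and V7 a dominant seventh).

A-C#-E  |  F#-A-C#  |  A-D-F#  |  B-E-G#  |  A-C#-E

I - vi - IV64 - V64 - I

A-C#-E has root A, degree 1 in A major, so I.
F#-A-C#: minor triad on F# = scale degree 6 → vi.
A-D-F#: major triad on D = scale degree 4 → IV64.
B-E-G#: root E is the dominant; major triad there is V64.
A-C#-E: root A is the tonic; major triad there is I.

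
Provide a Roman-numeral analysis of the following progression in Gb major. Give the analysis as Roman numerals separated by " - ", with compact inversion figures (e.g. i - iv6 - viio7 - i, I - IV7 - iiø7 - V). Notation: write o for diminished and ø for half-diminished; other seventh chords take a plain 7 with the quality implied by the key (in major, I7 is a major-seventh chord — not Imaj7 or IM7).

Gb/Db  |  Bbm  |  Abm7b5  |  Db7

Gb/Db: root Gb is the tonic; major triad there is I64.
Bbm has root Bb, degree 3 in Gb major, so iii.
Abm7b5: half-diminished seventh chord on Ab — chromatic; iiø7 (borrowed from the parallel minor).
Db7: dominant seventh chord on Db = scale degree 5 → V7.

I64 - iii - iiø7 - V7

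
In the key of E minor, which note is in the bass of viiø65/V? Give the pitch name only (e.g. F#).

C#

The applied chord viiø65/V is rooted on A#: A#-C#-E-G#.
The figure 65 means first inversion — the third is in the bass.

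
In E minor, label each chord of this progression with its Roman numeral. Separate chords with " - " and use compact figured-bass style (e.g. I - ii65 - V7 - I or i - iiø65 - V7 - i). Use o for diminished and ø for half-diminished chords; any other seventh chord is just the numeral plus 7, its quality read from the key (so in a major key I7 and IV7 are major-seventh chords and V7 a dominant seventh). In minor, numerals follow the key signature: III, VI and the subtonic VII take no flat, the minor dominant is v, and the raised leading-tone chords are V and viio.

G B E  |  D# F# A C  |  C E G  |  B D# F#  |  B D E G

G-B-E: minor triad on E = scale degree 1 → i6.
D#-F#-A-C: root D# is the leading tone; fully diminished seventh chord there is viio7.
C-E-G has root C, degree 6 in E minor, so VI.
B-D#-F# has root B, degree 5 in E minor, so V.
B-D-E-G has root E, degree 1 in E minor, so i43.

i6 - viio7 - VI - V - i43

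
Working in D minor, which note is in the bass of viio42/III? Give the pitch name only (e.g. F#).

Db

The applied chord viio42/III is rooted on E: E-G-Bb-Db.
The figure 42 means third inversion — the seventh is in the bass.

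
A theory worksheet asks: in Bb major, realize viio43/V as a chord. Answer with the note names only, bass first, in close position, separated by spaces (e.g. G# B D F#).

Bb Db E G

viio43/V is a secondary leading-tone chord. The target V is F in Bb major; the applied chord is rooted a semitone below, on E.
Building a fully diminished seventh chord on E gives E-G-Bb-Db.
The figured bass 43 indicates second inversion, placing the fifth (Bb) in the bass: Bb-Db-E-G.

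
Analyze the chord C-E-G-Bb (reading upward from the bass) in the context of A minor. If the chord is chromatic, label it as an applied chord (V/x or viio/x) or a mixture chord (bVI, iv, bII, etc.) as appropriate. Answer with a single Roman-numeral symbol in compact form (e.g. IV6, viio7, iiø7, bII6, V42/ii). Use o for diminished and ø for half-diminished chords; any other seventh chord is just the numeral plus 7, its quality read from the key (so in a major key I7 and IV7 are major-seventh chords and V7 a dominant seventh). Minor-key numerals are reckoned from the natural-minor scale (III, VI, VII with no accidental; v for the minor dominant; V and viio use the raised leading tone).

V7/VI

The pitches C-E-G-Bb form a dominant seventh chord rooted on C.
C is not a diatonic chord root with this quality in A minor, but it lies a perfect fifth above F (VI), so the chord functions as an applied dominant of VI.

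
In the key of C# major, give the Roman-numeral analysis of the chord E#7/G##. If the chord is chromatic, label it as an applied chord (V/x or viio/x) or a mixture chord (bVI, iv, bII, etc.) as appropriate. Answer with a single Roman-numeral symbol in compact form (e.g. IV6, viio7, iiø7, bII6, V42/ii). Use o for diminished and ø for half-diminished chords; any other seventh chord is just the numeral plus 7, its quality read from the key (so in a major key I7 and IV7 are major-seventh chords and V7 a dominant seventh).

Stacked in thirds the chord is E#-G##-B#-D#: a dominant seventh chord on E#.
E# is not a diatonic chord root with this quality in C# major, but it lies a perfect fifth above A# (vi), so the chord functions as an applied dominant of vi.
With G## in the bass the chord is in first inversion, so the figured bass is 65.

V65/vi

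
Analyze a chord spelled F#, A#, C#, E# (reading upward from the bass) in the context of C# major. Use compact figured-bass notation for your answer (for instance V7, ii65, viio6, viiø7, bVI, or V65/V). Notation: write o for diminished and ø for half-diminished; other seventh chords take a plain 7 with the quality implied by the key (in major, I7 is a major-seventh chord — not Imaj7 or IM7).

Stacked in thirds the chord is F#-A#-C#-E#: a major seventh chord on F#.
In C# major, F# is the subdominant; the diatonic major seventh chord there is IV7.

IV7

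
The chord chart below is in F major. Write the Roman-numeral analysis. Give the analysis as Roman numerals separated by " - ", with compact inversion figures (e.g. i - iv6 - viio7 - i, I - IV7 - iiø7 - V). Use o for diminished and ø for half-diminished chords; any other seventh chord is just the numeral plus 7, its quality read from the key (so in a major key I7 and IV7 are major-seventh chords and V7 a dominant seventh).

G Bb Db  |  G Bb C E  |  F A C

iio - V43 - I

G-Bb-Db: diminished triad on G — chromatic; iio (borrowed from the parallel minor).
G-Bb-C-E: dominant seventh chord on C = scale degree 5 → V43.
F-A-C has root F, degree 1 in F major, so I.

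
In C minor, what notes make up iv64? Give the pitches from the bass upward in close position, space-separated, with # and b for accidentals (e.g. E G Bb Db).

C F Ab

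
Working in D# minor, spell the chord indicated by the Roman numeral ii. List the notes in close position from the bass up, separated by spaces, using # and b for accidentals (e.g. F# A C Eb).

E# G# B#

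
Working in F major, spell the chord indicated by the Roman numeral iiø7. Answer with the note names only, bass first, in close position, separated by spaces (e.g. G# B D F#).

G Bb Db F

iiø7 is the half-diminished supertonic seventh, borrowed from the parallel minor. In F major that root is G.
So the chord is G-Bb-Db-F.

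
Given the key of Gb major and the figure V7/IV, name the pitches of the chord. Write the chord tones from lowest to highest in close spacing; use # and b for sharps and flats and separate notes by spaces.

Gb Bb Db Fb

V7/IV is a secondary dominant — the dominant seventh of IV. IV in Gb major is Cb, so the applied chord's root is Gb, a perfect fifth above.
Building a dominant seventh chord on Gb gives Gb-Bb-Db-Fb.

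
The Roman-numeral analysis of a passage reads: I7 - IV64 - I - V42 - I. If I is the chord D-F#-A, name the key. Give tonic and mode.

D major

The anchor chord is a major triad on D, labeled I.
If D is scale degree 1 and the mode makes that degree carry a major triad, the tonic is D and the mode is major.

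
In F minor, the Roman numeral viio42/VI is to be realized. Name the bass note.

Bbb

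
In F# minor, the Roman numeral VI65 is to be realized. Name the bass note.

F#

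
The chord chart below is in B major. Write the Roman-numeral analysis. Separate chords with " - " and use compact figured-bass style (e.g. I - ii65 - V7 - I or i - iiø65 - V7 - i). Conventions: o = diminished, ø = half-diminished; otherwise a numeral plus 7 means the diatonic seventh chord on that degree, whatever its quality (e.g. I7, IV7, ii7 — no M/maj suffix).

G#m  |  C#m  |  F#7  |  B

G#m has root G#, degree 6 in B major, so vi.
C#m: root C# is the supertonic; minor triad there is ii.
F#7: root F# is the dominant; dominant seventh chord there is V7.
B has root B, degree 1 in B major, so I.

vi - ii - V7 - I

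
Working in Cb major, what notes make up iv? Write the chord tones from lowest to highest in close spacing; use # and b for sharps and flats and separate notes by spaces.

Fb Abb Cb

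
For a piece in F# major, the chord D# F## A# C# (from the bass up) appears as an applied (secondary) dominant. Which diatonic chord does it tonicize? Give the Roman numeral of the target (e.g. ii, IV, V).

ii

The chord is a dominant seventh chord on D#.
A dominant resolves down a perfect fifth: D# → G#. In F# major, G# is scale degree 2, i.e. ii.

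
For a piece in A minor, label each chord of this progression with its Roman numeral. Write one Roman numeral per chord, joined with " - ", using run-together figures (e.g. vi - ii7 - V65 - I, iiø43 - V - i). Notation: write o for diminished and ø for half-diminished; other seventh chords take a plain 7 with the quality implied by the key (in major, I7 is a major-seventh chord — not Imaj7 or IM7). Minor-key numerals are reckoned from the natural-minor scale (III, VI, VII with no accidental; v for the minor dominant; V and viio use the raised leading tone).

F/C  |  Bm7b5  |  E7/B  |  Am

VI64 - iiø7 - V43 - i

F/C: major triad on F = scale degree 6 → VI64.
Bm7b5: half-diminished seventh chord on B = scale degree 2 → iiø7.
E7/B: root E is the dominant; dominant seventh chord there is V43.
Am has root A, degree 1 in A minor, so i.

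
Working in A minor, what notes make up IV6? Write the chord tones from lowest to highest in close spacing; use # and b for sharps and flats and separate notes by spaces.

IV6 is the major subdominant, borrowed from the parallel major. In A minor that root is D.
So the chord is D-F#-A.
The figured bass 6 indicates first inversion, placing the third (F#) in the bass: F#-A-D.

F# A D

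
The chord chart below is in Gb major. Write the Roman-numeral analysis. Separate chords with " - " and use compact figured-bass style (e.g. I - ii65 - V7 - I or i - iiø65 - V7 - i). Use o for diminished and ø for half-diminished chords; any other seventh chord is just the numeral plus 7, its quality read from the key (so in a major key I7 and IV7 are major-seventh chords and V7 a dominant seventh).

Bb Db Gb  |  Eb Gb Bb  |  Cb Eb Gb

I6 - vi - IV

Bb-Db-Gb: major triad on Gb = scale degree 1 → I6.
Eb-Gb-Bb: root Eb is the submediant; minor triad there is vi.
Cb-Eb-Gb has root Cb, degree 4 in Gb major, so IV.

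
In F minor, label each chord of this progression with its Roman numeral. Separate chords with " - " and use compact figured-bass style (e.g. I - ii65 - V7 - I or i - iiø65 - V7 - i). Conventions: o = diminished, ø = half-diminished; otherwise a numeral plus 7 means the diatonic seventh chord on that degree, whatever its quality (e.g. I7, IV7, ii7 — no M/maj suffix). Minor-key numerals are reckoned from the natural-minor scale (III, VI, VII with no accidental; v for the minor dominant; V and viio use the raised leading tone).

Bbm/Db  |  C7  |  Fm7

iv6 - V7 - i7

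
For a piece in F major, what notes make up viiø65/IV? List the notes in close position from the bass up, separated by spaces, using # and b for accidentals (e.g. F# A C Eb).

viiø65/IV is a secondary leading-tone chord. The target IV is Bb in F major; the applied chord is rooted a semitone below, on A.
Building a half-diminished seventh chord on A gives A-C-Eb-G.
With the 65 figure the chord is in first inversion; from the bass C upward in close position it reads C-Eb-G-A.

C Eb G A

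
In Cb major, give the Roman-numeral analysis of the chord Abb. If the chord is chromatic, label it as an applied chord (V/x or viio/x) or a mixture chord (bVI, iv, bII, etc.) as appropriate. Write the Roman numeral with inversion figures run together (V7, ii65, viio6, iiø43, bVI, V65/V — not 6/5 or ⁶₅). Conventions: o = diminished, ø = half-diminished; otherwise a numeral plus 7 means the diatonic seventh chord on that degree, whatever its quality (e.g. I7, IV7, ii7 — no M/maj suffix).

Stacked in thirds the chord is Abb-Cb-Ebb: a major triad on Abb.
Abb is the lowered sixth degree of Cb major (diatonic 6 would be Ab). This is a major triad on the lowered sixth degree, borrowed from the parallel minor.

bVI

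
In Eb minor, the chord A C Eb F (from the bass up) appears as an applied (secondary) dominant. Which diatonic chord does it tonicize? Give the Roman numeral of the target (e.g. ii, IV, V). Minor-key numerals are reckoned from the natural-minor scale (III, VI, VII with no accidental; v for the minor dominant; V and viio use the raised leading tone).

The chord is a dominant seventh chord on F.
A dominant resolves down a perfect fifth: F → Bb. In Eb minor, Bb is scale degree 5, i.e. V.

V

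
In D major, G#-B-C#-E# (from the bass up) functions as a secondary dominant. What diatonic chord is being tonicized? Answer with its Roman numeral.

iii

The chord is a dominant seventh chord on C#.
A dominant resolves down a perfect fifth: C# → F#. In D major, F# is scale degree 3, i.e. iii.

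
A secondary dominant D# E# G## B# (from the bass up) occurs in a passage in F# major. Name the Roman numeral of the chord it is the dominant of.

The chord is a dominant seventh chord on E#.
A dominant resolves down a perfect fifth: E# → A#. In F# major, A# is scale degree 3, i.e. iii.

iii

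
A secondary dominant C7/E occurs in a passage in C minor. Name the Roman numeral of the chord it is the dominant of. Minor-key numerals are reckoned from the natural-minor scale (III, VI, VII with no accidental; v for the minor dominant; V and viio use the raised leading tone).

The chord is a dominant seventh chord on C.
A dominant resolves down a perfect fifth: C → F. In C minor, F is scale degree 4, i.e. iv.

iv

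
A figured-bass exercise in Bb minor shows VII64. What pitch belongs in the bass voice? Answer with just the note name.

VII in Bb minor has root Ab; the chord is Ab-C-Eb.
The figure 64 means second inversion — the fifth is in the bass.

Eb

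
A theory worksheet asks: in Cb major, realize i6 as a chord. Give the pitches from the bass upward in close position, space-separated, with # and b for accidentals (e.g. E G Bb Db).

Ebb Gb Cb

i6 is the minor tonic, borrowed from the parallel minor. In Cb major that root is Cb.
So the chord is Cb-Ebb-Gb, a minor triad.
With the 6 figure the chord is in first inversion; from the bass Ebb upward in close position it reads Ebb-Gb-Cb.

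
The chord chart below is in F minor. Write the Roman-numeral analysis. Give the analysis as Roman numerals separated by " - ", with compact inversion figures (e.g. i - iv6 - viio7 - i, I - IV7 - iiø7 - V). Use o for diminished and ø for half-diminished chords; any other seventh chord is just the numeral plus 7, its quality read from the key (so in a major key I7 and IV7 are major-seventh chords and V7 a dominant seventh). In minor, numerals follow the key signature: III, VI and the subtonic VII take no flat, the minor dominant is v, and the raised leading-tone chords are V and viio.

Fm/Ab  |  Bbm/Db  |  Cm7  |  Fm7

Fm/Ab: minor triad on F = scale degree 1 → i6.
Bbm/Db has root Bb, degree 4 in F minor, so iv6.
Cm7 has root C, degree 5 in F minor, so v7.
Fm7: root F is the tonic; minor seventh chord there is i7.

i6 - iv6 - v7 - i7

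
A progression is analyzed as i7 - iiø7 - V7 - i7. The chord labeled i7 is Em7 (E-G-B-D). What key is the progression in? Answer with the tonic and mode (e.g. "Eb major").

E minor

The anchor chord is a minor seventh chord on E, labeled i7.
If E is scale degree 1 and the mode makes that degree carry a minor seventh chord, the tonic is E and the mode is minor.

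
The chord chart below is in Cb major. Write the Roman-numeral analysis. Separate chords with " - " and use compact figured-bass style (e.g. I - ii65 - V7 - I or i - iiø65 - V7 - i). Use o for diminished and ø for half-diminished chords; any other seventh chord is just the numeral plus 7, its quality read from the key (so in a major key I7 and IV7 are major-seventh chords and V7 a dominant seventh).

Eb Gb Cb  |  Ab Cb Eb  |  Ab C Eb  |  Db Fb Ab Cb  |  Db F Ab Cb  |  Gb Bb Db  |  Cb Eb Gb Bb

Eb-Gb-Cb: major triad on Cb = scale degree 1 → I6.
Ab-Cb-Eb has root Ab, degree 6 in Cb major, so vi.
Ab-C-Eb: chromatic; Ab is V of ii, so V/ii.
Db-Fb-Ab-Cb: root Db is the supertonic; minor seventh chord there is ii7.
Db-F-Ab-Cb: a dominant seventh chord on Db, the applied dominant of V → V7/V.
Gb-Bb-Db: root Gb is the dominant; major triad there is V.
Cb-Eb-Gb-Bb has root Cb, degree 1 in Cb major, so I7.

I6 - vi - V/ii - ii7 - V7/V - V - I7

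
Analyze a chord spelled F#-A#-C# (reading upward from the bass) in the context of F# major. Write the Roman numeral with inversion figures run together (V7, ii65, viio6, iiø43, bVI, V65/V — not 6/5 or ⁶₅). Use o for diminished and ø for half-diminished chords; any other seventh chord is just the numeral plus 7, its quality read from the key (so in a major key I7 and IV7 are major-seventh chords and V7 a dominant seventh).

I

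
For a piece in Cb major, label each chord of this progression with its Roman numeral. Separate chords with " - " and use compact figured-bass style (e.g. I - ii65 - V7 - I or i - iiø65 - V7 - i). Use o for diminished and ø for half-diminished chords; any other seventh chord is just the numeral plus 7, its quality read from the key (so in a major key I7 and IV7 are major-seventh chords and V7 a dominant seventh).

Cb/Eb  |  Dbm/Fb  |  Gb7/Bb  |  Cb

I6 - ii6 - V65 - I

Cb/Eb: root Cb is the tonic; major triad there is I6.
Dbm/Fb: minor triad on Db = scale degree 2 → ii6.
Gb7/Bb has root Gb, degree 5 in Cb major, so V65.
Cb has root Cb, degree 1 in Cb major, so I.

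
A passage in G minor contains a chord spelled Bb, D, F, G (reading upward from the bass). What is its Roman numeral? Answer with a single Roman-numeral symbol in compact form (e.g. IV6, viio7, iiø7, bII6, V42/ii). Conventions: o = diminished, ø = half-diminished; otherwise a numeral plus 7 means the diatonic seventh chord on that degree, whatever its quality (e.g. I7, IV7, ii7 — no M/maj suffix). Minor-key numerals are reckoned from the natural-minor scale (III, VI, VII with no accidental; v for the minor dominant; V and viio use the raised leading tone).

Stacked in thirds the chord is G-Bb-D-F: a minor seventh chord on G.
In G minor, G is the tonic; the diatonic minor seventh chord there is i7.
With Bb in the bass the chord is in first inversion, so the figured bass is 65.

i65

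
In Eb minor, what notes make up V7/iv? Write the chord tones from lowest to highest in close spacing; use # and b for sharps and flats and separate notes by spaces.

Eb G Bb Db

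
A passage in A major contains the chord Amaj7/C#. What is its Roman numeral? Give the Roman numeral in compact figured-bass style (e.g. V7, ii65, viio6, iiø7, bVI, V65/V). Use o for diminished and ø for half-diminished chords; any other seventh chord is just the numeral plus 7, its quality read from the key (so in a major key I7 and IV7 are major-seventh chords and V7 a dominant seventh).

I65

The pitches A-C#-E-G# form a major seventh chord rooted on A.
In A major, A is the tonic; the diatonic major seventh chord there is I7.
With C# in the bass the chord is in first inversion, so the figured bass is 65.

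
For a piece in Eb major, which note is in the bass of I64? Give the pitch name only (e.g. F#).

Bb

I in Eb major has root Eb; the chord is Eb-G-Bb.
The figure 64 means second inversion — the fifth is in the bass.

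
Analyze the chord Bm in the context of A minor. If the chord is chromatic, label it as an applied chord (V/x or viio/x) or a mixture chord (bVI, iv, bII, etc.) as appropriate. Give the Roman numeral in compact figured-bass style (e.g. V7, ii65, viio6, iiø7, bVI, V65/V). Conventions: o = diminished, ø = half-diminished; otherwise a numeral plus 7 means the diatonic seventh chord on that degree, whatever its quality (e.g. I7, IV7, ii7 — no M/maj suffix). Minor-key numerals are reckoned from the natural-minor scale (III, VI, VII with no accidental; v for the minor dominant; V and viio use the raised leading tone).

ii

The pitches B-D-F# form a minor triad rooted on B.
B is the second degree of A minor. This is the minor supertonic, borrowed from the parallel major (the Dorian ii).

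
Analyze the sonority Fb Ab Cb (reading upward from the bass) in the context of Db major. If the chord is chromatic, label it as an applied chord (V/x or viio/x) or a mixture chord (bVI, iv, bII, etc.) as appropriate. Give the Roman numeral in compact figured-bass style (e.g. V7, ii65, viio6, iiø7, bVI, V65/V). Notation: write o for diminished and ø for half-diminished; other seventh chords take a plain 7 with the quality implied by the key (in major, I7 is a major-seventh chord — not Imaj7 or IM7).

bIII

Stacked in thirds the chord is Fb-Ab-Cb: a major triad on Fb.
Fb is the lowered third degree of Db major (diatonic 3 would be F). This is a major triad on the lowered third degree, borrowed from the parallel minor.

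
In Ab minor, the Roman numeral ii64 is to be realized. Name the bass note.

F

ii in Ab minor has root Bb; the chord is Bb-Db-F.
The figure 64 means second inversion — the fifth is in the bass.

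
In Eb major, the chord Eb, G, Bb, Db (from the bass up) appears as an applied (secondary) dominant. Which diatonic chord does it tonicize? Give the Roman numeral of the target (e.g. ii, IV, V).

The chord is a dominant seventh chord on Eb.
A dominant resolves down a perfect fifth: Eb → Ab. In Eb major, Ab is scale degree 4, i.e. IV.

IV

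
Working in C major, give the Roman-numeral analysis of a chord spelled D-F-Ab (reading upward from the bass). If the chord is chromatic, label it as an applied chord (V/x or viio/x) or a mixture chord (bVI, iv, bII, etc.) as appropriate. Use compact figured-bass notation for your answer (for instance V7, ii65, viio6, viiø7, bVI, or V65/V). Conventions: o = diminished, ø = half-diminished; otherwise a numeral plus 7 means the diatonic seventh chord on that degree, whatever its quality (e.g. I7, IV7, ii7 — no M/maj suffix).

The pitches D-F-Ab form a diminished triad rooted on D.
D is the second degree of C major. This is the diminished supertonic triad, borrowed from the parallel minor.

iio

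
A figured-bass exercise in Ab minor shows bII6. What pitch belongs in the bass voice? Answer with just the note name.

Db

bII in Ab minor has root Bbb; the chord is Bbb-Db-Fb.
The figure 6 means first inversion — the third is in the bass.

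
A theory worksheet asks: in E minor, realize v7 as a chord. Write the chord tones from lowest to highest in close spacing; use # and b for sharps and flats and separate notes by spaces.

B D F# A

In E minor, scale degree 5 is B, and the diatonic chord built there is a minor seventh chord.
That chord is spelled B-D-F#-A.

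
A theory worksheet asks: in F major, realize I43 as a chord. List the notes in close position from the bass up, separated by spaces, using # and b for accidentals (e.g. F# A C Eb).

C E F A

In F major, the first degree is F, and the diatonic chord built there is a major seventh chord.
Stacking thirds from F gives F-A-C-E.
With the 43 figure the chord is in second inversion; from the bass C upward in close position it reads C-E-F-A.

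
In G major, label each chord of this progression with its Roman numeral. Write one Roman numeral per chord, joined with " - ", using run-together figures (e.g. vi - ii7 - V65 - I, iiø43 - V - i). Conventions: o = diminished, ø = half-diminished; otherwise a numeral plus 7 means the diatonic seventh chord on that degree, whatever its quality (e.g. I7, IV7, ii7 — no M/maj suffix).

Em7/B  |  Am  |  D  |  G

Em7/B has root E, degree 6 in G major, so vi43.
Am: minor triad on A = scale degree 2 → ii.
D: root D is the dominant; major triad there is V.
G: root G is the tonic; major triad there is I.

vi43 - ii - V - I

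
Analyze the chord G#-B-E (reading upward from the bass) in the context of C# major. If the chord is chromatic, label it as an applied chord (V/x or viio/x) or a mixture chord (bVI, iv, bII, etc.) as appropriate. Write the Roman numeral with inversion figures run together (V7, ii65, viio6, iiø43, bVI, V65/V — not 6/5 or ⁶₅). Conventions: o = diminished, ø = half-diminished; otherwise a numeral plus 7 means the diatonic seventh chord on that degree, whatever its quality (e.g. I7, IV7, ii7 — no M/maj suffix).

The pitches E-G#-B form a major triad rooted on E.
E is the lowered third degree of C# major (diatonic 3 would be E#). This is a major triad on the lowered third degree, borrowed from the parallel minor.
With G# in the bass the chord is in first inversion, so the figured bass is 6.

bIII6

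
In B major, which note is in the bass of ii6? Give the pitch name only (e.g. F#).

E

ii in B major has root C#; the chord is C#-E-G#.
The figure 6 means first inversion — the third is in the bass.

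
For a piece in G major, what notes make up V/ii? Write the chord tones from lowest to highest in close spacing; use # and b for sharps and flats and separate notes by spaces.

E G# B

The slash means an applied dominant: we want the dominant of ii. In G major, ii is A minor, and its dominant is built on E.
Building a major triad on E gives E-G#-B.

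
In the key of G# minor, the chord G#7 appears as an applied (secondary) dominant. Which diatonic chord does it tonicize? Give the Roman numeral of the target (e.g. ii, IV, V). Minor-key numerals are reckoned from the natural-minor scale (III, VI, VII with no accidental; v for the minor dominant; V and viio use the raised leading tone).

iv

The chord is a dominant seventh chord on G#.
A dominant resolves down a perfect fifth: G# → C#. In G# minor, C# is scale degree 4, i.e. iv.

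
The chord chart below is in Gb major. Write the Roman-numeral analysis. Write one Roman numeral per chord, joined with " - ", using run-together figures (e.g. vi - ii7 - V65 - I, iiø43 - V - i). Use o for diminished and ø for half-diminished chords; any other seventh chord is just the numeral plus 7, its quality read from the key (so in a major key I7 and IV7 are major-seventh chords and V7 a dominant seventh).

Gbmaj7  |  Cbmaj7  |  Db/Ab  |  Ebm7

I7 - IV7 - V64 - vi7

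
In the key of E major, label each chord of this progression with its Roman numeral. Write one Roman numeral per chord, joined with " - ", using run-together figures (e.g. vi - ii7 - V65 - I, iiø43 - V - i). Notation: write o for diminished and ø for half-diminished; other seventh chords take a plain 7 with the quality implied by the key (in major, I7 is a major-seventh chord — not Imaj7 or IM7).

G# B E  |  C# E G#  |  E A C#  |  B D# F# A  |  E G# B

I6 - vi - IV64 - V7 - I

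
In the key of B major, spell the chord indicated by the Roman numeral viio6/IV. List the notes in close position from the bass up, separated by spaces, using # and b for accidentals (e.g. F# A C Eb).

viio6/IV is a secondary leading-tone chord. The target IV is E in B major; the applied chord is rooted a semitone below, on D#.
Building a diminished triad on D# gives D#-F#-A.
With the 6 figure the chord is in first inversion; from the bass F# upward in close position it reads F#-A-D#.

F# A D#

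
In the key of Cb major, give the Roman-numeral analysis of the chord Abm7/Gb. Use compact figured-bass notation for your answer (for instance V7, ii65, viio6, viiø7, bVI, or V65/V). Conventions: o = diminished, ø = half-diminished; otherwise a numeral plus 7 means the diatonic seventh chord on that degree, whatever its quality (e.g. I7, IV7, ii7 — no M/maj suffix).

vi42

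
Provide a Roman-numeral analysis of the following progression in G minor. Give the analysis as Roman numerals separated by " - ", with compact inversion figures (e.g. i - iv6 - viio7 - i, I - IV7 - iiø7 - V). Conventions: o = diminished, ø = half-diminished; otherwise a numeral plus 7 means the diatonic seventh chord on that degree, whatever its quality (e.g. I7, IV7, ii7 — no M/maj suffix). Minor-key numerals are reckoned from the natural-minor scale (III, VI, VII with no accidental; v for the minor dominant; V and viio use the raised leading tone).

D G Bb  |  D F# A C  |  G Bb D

i64 - V7 - i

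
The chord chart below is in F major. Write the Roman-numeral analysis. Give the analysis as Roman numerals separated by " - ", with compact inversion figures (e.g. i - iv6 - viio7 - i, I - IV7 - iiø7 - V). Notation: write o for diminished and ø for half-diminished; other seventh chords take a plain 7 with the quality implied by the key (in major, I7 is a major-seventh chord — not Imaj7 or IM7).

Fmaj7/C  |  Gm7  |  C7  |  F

Fmaj7/C has root F, degree 1 in F major, so I43.
Gm7 has root G, degree 2 in F major, so ii7.
C7 has root C, degree 5 in F major, so V7.
F: major triad on F = scale degree 1 → I.

I43 - ii7 - V7 - I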